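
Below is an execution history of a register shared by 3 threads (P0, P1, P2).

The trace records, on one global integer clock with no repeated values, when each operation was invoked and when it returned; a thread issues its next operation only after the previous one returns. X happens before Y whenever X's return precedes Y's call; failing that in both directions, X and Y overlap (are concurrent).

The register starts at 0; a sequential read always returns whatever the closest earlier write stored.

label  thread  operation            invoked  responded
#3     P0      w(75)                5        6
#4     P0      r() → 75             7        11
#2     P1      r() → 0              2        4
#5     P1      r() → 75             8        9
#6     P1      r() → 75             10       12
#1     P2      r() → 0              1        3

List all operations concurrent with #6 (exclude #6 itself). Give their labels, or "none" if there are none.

concurrent with #6 ([10,12]): every op whose interval crosses 10..12
#1 [1,3]: before
#2 [2,4]: before
#3 [5,6]: before
#4 [7,11]: concurrent
#5 [8,9]: before

#4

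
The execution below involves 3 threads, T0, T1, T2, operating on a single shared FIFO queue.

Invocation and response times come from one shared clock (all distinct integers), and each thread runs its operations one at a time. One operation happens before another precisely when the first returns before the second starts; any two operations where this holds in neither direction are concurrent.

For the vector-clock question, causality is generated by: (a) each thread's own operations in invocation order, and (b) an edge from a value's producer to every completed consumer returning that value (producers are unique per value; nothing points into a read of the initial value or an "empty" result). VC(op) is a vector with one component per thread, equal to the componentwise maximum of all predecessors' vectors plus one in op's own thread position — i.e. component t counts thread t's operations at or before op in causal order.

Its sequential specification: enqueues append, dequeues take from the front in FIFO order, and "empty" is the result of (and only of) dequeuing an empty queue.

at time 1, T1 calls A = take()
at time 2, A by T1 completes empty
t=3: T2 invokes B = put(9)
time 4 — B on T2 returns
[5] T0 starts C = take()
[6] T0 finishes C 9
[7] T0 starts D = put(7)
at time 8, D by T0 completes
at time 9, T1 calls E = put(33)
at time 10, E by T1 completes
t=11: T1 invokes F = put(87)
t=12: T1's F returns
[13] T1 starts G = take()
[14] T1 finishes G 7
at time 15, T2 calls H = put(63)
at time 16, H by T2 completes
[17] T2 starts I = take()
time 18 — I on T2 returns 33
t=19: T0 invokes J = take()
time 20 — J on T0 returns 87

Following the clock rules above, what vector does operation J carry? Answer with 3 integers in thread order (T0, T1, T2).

(3, 3, 1)

VC(B, invoked at 3): no causal predecessors; +1 on T2 → (0, 0, 1)
VC(A, invoked at 1): no causal predecessors; +1 on T1 → (0, 1, 0)
H, invoked 15, takes VC(B)=(0, 0, 1) under max, adds 1 for T2 → (0, 0, 2)
E, invoked 9, takes VC(A)=(0, 1, 0) under max, adds 1 for T1 → (0, 2, 0)
C, invoked 5, takes VC(B)=(0, 0, 1) under max, adds 1 for T0 → (1, 0, 1)
F, invoked 11, takes VC(E)=(0, 2, 0) under max, adds 1 for T1 → (0, 3, 0)
D, invoked 7, takes VC(C)=(1, 0, 1) under max, adds 1 for T0 → (2, 0, 1)
I, invoked 17, takes VC(E)=(0, 2, 0), VC(H)=(0, 0, 2) under max, adds 1 for T2 → (0, 2, 3)
G, invoked 13, takes VC(D)=(2, 0, 1), VC(F)=(0, 3, 0) under max, adds 1 for T1 → (2, 4, 1)
J, invoked 19, takes VC(D)=(2, 0, 1), VC(F)=(0, 3, 0) under max, adds 1 for T0 → (3, 3, 1)
target: VC(J) = (3, 3, 1)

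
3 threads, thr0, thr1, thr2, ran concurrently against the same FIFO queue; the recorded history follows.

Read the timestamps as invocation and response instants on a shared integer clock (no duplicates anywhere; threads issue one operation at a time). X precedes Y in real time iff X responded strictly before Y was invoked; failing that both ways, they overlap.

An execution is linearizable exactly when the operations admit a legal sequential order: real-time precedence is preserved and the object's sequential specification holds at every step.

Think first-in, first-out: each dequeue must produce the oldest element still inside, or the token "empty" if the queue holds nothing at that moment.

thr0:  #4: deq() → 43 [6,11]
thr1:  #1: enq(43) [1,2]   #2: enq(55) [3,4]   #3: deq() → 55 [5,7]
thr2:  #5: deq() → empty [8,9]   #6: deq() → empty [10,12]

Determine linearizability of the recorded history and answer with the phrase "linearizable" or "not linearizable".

linearizable

one valid linearization: #1, #2, #4, #3, #5, #6
after step 1 (#1 enq(43)): queue <43>
after step 2 (#2 enq(55)): queue <43,55>
after step 3 (#4 deq() → 43): queue <55>
after step 4 (#3 deq() → 55): queue <>
after step 5 (#5 deq() → empty): queue <>
after step 6 (#6 deq() → empty): queue <>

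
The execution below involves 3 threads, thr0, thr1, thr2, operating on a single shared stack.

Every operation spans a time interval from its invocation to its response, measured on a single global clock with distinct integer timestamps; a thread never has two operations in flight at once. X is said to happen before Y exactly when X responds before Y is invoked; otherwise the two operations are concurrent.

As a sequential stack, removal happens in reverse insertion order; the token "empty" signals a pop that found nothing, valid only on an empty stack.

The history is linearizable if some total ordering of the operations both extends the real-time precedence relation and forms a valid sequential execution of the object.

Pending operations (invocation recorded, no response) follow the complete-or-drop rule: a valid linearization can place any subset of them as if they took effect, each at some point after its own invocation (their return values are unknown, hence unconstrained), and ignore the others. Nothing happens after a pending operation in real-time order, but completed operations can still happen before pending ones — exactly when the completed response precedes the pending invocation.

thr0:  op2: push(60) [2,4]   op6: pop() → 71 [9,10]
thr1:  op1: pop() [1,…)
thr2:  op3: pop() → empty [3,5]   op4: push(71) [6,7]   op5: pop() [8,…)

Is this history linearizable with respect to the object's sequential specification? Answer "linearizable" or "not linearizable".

linearizable

witness order: op1, op3, op2, op4, op6
1. op1 pop() (pending, included), leaving stack <>
2. op3 pop() → empty, leaving stack <>
3. op2 push(60), leaving stack <60>
4. op4 push(71), leaving stack <60,71>
5. op6 pop() → 71, leaving stack <60>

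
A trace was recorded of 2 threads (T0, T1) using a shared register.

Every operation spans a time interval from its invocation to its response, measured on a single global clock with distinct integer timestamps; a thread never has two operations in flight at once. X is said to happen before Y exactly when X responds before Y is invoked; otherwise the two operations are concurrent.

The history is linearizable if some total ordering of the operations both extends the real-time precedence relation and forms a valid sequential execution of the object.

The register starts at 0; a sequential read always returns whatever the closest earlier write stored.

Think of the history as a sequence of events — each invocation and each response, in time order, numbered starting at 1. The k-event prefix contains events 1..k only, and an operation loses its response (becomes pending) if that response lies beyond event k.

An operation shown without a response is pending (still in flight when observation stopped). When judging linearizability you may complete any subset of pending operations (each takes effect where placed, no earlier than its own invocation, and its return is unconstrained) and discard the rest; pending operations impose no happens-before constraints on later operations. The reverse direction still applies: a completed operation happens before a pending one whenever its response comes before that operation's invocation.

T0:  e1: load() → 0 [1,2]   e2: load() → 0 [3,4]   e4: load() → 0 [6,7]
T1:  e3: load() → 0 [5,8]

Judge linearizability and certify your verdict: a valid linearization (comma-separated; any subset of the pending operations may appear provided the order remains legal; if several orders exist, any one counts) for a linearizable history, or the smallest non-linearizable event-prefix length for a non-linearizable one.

1. e1 load() → 0, leaving value 0
2. e2 load() → 0, leaving value 0
3. e3 load() → 0, leaving value 0
4. e4 load() → 0, leaving value 0

linearizable — witness: e1, e2, e3, e4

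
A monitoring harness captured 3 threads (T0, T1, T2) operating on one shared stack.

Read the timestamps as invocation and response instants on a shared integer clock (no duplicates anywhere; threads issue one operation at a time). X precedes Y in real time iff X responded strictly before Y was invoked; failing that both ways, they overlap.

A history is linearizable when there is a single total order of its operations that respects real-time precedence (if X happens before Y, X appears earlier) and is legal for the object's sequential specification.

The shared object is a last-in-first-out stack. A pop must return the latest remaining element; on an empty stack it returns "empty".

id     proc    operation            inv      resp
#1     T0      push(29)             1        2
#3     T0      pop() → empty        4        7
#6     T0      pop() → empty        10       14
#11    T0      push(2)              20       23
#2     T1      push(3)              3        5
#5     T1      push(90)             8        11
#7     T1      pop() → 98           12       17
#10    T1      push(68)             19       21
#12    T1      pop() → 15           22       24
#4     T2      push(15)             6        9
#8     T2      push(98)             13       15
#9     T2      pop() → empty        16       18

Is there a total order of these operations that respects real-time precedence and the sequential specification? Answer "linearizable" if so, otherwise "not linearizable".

the violation lands at event 7, #3's response at time 7: events 1..6 linearize, events 1..7 do not
no legal order exists: 2 real-time-consistent candidates over 3 completed stack operations, all rejected
completion choices over the 1 pending operation (#4) were checked; none helps
for example #1, #2, #3 (pending dropped) fails at step 3: #3 pop() → empty is not legal there
for example #1, #3, #2 (pending dropped) fails at step 2: #3 pop() → empty is not legal there

not linearizable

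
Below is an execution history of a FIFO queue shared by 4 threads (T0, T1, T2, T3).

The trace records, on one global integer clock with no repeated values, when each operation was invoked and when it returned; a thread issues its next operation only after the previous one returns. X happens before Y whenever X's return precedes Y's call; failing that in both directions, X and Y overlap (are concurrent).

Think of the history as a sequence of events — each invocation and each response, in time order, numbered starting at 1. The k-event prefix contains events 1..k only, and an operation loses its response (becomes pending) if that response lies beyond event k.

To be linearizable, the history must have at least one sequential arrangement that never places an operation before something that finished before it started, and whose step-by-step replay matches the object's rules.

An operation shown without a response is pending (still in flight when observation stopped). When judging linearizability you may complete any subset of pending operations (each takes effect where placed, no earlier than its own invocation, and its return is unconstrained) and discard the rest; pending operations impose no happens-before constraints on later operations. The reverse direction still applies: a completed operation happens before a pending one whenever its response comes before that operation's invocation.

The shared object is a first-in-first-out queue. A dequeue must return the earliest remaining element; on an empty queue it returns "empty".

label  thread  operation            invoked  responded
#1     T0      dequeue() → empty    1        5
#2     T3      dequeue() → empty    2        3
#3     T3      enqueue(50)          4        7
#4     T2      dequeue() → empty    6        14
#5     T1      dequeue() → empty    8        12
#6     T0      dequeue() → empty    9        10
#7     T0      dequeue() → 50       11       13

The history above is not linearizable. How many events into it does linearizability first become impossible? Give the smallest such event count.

one valid order for events 1..12 is #1, #2, #3, #4, #5, #6:
1. #1 dequeue() → empty, leaving queue <>
2. #2 dequeue() → empty, leaving queue <>
3. #3 enqueue(50), leaving queue <50>
4. #4 dequeue() (pending, included), leaving queue <>
5. #5 dequeue() → empty, leaving queue <>
6. #6 dequeue() → empty, leaving queue <>
once event 13 joins (#7's response, time 13), exhaustive search finds no witness
including or dropping the 1 pending operation (#4) in any combination fails
for example #1, #2, #3, #5, #6, #7 (pending dropped) fails at step 4: #5 dequeue() → empty is not legal there
for example #1, #2, #3, #6, #5, #7 (pending dropped) fails at step 4: #6 dequeue() → empty is not legal there

13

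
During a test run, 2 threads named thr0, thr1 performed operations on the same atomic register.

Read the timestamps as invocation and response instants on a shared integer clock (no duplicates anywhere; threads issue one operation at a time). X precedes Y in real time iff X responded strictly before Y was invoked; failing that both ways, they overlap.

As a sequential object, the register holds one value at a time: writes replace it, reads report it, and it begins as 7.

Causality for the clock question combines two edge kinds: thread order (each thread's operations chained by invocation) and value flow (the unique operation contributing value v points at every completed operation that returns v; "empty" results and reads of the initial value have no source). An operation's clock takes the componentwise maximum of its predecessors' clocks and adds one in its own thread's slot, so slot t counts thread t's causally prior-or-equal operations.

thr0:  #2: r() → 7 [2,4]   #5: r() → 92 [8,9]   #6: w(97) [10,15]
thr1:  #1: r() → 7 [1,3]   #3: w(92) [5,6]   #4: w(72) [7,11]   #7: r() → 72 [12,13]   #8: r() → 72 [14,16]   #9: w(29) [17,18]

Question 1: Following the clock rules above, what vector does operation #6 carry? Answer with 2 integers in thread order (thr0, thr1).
no predecessors for #1 (invoked 1): thr1 increments from zero → (0, 1)
no predecessors for #2 (invoked 2): thr0 increments from zero → (1, 0)
#3 (invocation 5): componentwise max over VC(#1)=(0, 1), +1 at thr1, giving (0, 2)
#4 (invocation 7): componentwise max over VC(#3)=(0, 2), +1 at thr1, giving (0, 3)
#7 (invocation 12): componentwise max over VC(#4)=(0, 3), +1 at thr1, giving (0, 4)
#5 (invocation 8): componentwise max over VC(#2)=(1, 0), VC(#3)=(0, 2), +1 at thr0, giving (2, 2)
#8 (invocation 14): componentwise max over VC(#4)=(0, 3), VC(#7)=(0, 4), +1 at thr1, giving (0, 5)
#6 (invocation 10): componentwise max over VC(#5)=(2, 2), +1 at thr0, giving (3, 2)
#9 (invocation 17): componentwise max over VC(#8)=(0, 5), +1 at thr1, giving (0, 6)
target: VC(#6) = (3, 2)

(3, 2)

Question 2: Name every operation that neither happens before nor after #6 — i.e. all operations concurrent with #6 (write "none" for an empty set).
overlap test against #6 [10,15]: concurrent iff the interval meets 10..15
#1 [1,3]: before
#2 [2,4]: before
#3 [5,6]: before
#4 [7,11]: concurrent
#5 [8,9]: before
#7 [12,13]: concurrent
#8 [14,16]: concurrent
#9 [17,18]: after

#4, #7, #8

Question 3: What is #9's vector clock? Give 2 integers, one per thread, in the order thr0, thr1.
#1 (invocation 1): nothing precedes it; thr1's component alone gives (0, 1)
#2 (invocation 2): nothing precedes it; thr0's component alone gives (1, 0)
#3, invoked 5, takes VC(#1)=(0, 1) under max, adds 1 for thr1 → (0, 2)
#4, invoked 7, takes VC(#3)=(0, 2) under max, adds 1 for thr1 → (0, 3)
#7, invoked 12, takes VC(#4)=(0, 3) under max, adds 1 for thr1 → (0, 4)
#5, invoked 8, takes VC(#2)=(1, 0), VC(#3)=(0, 2) under max, adds 1 for thr0 → (2, 2)
#8, invoked 14, takes VC(#4)=(0, 3), VC(#7)=(0, 4) under max, adds 1 for thr1 → (0, 5)
#6, invoked 10, takes VC(#5)=(2, 2) under max, adds 1 for thr0 → (3, 2)
#9, invoked 17, takes VC(#8)=(0, 5) under max, adds 1 for thr1 → (0, 6)
target: VC(#9) = (0, 6)

(0, 6)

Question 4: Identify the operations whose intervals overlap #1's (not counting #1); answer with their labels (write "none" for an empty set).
concurrent with #1 ([1,3]): every op whose interval crosses 1..3
#2 [2,4]: concurrent
#3 [5,6]: after
#4 [7,11]: after
#5 [8,9]: after
#6 [10,15]: after
#7 [12,13]: after
#8 [14,16]: after
#9 [17,18]: after

#2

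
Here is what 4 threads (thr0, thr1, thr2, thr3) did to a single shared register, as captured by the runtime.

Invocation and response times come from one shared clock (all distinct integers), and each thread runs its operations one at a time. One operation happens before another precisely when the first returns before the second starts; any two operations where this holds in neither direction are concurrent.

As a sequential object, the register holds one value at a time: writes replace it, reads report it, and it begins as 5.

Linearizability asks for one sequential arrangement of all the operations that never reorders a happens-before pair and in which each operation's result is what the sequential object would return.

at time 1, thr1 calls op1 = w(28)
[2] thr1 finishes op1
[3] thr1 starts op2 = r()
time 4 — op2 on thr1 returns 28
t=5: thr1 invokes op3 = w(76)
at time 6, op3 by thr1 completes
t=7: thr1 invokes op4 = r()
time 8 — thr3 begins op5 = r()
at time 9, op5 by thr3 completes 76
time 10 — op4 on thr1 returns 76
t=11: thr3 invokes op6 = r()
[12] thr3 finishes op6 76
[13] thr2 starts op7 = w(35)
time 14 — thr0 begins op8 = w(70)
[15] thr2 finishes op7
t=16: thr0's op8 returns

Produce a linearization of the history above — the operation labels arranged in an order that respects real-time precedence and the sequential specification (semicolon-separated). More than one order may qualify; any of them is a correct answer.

after step 1 (op1 w(28)): value 28
after step 2 (op2 r() → 28): value 28
after step 3 (op3 w(76)): value 76
after step 4 (op4 r() → 76): value 76
after step 5 (op5 r() → 76): value 76
after step 6 (op6 r() → 76): value 76
after step 7 (op7 w(35)): value 35
after step 8 (op8 w(70)): value 70

op1; op2; op3; op4; op5; op6; op7; op8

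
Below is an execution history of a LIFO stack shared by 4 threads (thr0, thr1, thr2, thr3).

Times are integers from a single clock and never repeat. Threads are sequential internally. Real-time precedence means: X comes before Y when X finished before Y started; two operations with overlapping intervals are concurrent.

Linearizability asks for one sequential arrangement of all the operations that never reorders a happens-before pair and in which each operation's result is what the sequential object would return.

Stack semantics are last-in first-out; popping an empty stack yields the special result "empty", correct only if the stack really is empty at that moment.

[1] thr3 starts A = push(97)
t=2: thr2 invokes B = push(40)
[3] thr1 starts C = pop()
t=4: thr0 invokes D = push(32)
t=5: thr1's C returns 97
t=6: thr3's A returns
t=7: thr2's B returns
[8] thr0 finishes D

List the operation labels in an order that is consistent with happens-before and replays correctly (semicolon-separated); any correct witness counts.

A; C; B; D

1. A push(97), leaving stack <97>
2. C pop() → 97, leaving stack <>
3. B push(40), leaving stack <40>
4. D push(32), leaving stack <40,32>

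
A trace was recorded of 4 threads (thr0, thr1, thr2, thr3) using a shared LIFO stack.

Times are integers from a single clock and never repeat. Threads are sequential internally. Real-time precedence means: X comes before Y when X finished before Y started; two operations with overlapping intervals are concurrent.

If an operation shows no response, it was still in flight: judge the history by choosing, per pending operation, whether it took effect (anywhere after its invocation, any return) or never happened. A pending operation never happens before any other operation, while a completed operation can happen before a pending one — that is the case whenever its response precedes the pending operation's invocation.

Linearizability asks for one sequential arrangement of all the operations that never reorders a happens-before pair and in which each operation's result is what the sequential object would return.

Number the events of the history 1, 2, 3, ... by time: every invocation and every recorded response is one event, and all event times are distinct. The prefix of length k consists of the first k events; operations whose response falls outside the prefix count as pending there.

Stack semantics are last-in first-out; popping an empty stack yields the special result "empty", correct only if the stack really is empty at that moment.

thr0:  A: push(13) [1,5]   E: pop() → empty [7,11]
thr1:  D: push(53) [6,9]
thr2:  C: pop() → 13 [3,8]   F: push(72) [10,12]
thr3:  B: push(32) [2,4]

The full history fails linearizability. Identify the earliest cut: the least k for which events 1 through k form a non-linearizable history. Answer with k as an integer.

one valid order for events 1..10 is A, B, E, C, D:
step 1: A push(13) — stack <13>
step 2: B push(32) — stack <13,32>
step 3: E pop() (pending, included) — stack <13>
step 4: C pop() → 13 — stack <>
step 5: D push(53) — stack <53>
adding event 11 (E responds at 11) leaves no legal real-time order
no escape via the 1 pending operation (F): every completion choice fails
take A, B, C, D, E (pending dropped): step 3 already fails, because C pop() → 13 cannot occur there
take A, B, C, E, D (pending dropped): step 3 already fails, because C pop() → 13 cannot occur there

11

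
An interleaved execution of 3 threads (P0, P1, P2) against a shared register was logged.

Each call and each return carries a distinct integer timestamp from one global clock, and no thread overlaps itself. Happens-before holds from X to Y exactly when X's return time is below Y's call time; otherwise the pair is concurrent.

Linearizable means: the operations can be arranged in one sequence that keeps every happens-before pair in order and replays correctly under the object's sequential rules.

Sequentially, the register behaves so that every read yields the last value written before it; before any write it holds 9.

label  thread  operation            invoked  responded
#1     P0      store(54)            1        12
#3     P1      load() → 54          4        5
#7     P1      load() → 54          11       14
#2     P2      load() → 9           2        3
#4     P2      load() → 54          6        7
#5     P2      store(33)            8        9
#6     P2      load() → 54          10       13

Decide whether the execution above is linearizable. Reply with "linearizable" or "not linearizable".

not linearizable

the violation lands at event 13, #6's response at time 13: events 1..12 linearize, events 1..13 do not
no legal order exists: 6 real-time-consistent candidates over 6 completed register operations, all rejected
completion choices over the 1 pending operation (#7) were checked; none helps
one such order, #1, #2, #3, #4, #5, #6 (pending dropped), breaks at step 2 where #2 load() → 9 is illegal
one such order, #2, #1, #3, #4, #5, #6 (pending dropped), breaks at step 6 where #6 load() → 54 is illegal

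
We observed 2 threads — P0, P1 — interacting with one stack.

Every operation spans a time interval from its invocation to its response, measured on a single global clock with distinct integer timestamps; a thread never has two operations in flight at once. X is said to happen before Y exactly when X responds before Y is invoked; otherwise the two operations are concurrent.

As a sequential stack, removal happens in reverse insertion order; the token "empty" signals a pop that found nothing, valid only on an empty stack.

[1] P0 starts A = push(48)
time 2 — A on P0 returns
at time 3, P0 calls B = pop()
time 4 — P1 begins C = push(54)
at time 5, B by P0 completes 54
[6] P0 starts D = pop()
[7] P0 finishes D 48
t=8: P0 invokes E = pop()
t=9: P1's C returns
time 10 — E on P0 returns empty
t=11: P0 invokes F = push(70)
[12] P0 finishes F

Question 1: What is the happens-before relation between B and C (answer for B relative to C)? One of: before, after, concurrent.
Answer: concurrent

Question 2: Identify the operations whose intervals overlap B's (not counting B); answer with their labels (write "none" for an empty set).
Answer: C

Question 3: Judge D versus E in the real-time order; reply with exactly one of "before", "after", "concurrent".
Answer: before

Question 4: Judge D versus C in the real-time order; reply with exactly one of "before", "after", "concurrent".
Answer: concurrent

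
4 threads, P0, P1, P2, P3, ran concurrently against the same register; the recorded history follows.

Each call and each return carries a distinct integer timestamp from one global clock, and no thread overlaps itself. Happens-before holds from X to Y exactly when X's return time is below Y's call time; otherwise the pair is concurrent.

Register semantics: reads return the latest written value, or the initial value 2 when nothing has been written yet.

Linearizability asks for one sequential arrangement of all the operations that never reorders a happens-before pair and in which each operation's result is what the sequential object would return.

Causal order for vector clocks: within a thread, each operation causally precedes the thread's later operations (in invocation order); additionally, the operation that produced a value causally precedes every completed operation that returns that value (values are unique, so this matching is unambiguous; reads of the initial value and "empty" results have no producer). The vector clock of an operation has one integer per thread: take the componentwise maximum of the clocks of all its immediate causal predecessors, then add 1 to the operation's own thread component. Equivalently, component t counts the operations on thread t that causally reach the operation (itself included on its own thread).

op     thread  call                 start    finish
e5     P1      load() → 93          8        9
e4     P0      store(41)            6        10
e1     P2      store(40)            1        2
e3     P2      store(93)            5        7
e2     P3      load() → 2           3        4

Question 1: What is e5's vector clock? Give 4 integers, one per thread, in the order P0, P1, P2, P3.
Answer: (0, 1, 2, 0)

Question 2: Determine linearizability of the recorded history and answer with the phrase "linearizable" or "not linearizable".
through event 3 a valid linearization exists; event 4 (e2 responding at time 4) ends that
the completed operations (2 total) allow one real-time order; the register replay rejects it
one such order, e1, e2, breaks at step 2 where e2 load() → 2 is illegal

not linearizable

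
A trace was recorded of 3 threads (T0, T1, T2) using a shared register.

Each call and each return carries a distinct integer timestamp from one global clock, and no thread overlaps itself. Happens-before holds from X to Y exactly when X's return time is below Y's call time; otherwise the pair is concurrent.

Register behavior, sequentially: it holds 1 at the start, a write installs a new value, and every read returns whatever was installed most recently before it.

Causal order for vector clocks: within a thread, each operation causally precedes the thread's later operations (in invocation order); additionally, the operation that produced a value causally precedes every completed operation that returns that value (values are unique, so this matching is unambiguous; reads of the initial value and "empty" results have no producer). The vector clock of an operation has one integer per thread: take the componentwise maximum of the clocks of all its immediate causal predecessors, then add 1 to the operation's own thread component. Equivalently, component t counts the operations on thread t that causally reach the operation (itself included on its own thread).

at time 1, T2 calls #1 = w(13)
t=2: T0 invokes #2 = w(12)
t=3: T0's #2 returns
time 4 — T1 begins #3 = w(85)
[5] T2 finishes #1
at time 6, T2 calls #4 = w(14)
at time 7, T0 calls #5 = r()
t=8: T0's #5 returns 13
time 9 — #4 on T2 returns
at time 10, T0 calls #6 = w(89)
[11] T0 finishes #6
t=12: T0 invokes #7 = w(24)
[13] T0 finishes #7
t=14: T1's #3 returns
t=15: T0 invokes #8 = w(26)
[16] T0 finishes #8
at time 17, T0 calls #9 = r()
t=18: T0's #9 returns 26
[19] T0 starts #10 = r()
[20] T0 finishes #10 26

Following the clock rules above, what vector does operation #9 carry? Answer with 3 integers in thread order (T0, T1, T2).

(6, 0, 1)

VC(#1, invoked at 1): no causal predecessors; +1 on T2 → (0, 0, 1)
VC(#3, invoked at 4): no causal predecessors; +1 on T1 → (0, 1, 0)
VC(#2, invoked at 2): no causal predecessors; +1 on T0 → (1, 0, 0)
from VC(#1)=(0, 0, 1), #4 (invoked 6) maxes components and bumps T2 → (0, 0, 2)
from VC(#1)=(0, 0, 1), VC(#2)=(1, 0, 0), #5 (invoked 7) maxes components and bumps T0 → (2, 0, 1)
from VC(#5)=(2, 0, 1), #6 (invoked 10) maxes components and bumps T0 → (3, 0, 1)
from VC(#6)=(3, 0, 1), #7 (invoked 12) maxes components and bumps T0 → (4, 0, 1)
from VC(#7)=(4, 0, 1), #8 (invoked 15) maxes components and bumps T0 → (5, 0, 1)
from VC(#8)=(5, 0, 1), #9 (invoked 17) maxes components and bumps T0 → (6, 0, 1)
from VC(#8)=(5, 0, 1), VC(#9)=(6, 0, 1), #10 (invoked 19) maxes components and bumps T0 → (7, 0, 1)
target: VC(#9) = (6, 0, 1)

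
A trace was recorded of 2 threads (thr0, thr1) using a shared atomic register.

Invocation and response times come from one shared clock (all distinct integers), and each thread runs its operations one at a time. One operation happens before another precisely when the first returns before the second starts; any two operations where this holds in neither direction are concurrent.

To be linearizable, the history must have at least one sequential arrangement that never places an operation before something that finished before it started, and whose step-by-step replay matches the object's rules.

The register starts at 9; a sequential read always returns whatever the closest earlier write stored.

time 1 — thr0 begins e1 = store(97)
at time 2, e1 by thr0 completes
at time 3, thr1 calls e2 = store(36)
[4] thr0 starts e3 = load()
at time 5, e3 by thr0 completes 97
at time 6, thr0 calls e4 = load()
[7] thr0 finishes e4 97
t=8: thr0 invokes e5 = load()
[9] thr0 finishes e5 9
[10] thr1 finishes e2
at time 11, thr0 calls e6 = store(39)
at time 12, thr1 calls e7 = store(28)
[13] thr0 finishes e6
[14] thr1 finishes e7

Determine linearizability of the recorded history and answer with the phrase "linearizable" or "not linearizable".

already the first 9 events (up to e5's response at time 9) admit no linearization; the first 8 still do
the completed operations (4 total) allow one real-time order; the atomic register replay rejects it
no completion choice of the 1 pending operation (e2) rescues it — every subset was tried
take e1, e3, e4, e5 (pending dropped): step 4 already fails, because e5 load() → 9 cannot occur there

not linearizable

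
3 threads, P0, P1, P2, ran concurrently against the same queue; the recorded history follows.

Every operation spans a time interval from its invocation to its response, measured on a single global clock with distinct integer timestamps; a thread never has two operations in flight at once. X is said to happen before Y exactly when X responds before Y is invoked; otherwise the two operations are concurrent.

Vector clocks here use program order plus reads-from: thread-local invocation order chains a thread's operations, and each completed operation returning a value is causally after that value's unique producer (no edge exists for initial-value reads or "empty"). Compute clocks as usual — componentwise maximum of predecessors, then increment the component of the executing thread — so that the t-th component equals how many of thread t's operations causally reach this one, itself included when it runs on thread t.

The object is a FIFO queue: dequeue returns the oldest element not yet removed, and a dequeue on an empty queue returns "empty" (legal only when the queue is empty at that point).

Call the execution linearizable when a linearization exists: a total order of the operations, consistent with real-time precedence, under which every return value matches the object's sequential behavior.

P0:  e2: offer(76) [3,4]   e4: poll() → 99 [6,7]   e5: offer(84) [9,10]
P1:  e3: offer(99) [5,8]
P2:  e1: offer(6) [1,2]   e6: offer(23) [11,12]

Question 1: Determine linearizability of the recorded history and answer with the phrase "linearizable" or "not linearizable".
events 1..6 are fine; event 7 — the response of e4 at time 7 — makes the prefix non-linearizable
exhaustive check: the 3 completed queue ops admit one real-time order; illegal
every completion of the 1 pending operation (e3) was checked; none linearizes
sample order e1, e2, e4 (pending dropped) stalls at step 3 — e4 poll() → 99 has no legal effect

not linearizable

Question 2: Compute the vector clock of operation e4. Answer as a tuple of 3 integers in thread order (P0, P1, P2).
Answer: (2, 1, 0)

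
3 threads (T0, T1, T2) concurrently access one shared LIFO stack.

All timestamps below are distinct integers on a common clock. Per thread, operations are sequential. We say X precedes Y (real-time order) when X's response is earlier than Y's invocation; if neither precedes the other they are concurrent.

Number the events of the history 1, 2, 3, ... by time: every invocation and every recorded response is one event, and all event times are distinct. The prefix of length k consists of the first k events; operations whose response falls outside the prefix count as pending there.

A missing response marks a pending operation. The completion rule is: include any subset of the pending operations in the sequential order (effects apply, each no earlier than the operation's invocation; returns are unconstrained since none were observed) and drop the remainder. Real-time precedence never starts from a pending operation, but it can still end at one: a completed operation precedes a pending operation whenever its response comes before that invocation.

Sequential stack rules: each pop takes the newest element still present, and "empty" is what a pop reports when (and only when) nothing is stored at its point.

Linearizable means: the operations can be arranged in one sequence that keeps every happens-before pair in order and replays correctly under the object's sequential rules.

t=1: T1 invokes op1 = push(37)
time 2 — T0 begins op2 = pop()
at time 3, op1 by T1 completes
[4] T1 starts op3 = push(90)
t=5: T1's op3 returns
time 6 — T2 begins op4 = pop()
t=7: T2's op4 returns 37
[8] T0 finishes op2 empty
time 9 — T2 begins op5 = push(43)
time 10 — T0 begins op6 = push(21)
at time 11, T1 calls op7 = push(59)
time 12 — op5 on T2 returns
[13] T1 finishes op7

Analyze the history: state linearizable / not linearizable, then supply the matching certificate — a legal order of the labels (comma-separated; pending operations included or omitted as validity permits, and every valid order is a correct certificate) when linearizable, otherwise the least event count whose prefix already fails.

not linearizable — minimal violating prefix: 8 events

cut after 7 events: linearizable; cut after 8 events (op2 responds, time 8): not linearizable
the 4 completed operations admit 4 real-time orders; each fails the LIFO stack replay
one such order, op1, op2, op3, op4, breaks at step 2 where op2 pop() → empty is illegal
one such order, op1, op3, op2, op4, breaks at step 3 where op2 pop() → empty is illegal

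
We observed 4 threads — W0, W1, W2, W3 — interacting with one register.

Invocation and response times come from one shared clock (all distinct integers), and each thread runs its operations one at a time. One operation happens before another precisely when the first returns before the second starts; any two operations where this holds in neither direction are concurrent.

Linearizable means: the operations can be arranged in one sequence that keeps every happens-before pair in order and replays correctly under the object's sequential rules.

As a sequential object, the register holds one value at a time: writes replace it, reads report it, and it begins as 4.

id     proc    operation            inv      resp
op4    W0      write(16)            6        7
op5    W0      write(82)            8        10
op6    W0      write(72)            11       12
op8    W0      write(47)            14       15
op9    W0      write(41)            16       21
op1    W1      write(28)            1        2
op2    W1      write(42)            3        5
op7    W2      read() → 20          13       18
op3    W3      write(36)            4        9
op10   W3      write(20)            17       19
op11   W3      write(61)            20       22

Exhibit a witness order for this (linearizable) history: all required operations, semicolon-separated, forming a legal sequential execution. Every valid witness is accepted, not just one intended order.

op1; op2; op3; op4; op5; op6; op8; op9; op10; op7; op11

1. op1 write(28), leaving value 28
2. op2 write(42), leaving value 42
3. op3 write(36), leaving value 36
4. op4 write(16), leaving value 16
5. op5 write(82), leaving value 82
6. op6 write(72), leaving value 72
7. op8 write(47), leaving value 47
8. op9 write(41), leaving value 41
9. op10 write(20), leaving value 20
10. op7 read() → 20, leaving value 20
11. op11 write(61), leaving value 61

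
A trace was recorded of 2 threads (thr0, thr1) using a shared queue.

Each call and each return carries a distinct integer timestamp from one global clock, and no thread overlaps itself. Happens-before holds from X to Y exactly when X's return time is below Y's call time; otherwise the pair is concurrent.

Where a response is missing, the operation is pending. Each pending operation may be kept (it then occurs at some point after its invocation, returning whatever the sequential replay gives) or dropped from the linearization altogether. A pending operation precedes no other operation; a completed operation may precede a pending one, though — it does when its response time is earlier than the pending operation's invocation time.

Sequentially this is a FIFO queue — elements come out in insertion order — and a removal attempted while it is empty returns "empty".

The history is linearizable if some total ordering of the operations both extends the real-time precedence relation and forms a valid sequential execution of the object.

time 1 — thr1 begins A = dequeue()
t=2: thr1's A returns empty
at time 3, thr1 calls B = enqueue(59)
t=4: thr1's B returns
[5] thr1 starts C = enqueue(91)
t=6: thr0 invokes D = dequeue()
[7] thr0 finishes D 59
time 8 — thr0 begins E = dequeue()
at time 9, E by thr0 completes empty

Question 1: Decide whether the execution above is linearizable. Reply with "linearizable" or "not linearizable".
linearizable

a witness: A, B, D, E
1. A dequeue() → empty, leaving queue <>
2. B enqueue(59), leaving queue <59>
3. D dequeue() → 59, leaving queue <>
4. E dequeue() → empty, leaving queue <>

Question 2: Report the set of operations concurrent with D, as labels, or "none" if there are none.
C

D spans [6,7]; an op avoiding the whole window 6..7 is ordered, any other is concurrent
A [1,2]: before
B [3,4]: before
C [5,…): concurrent
E [8,9]: after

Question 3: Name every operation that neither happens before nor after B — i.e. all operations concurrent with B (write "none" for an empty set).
none

concurrent with B ([3,4]): every op whose interval crosses 3..4
A [1,2]: before
C [5,…): after
D [6,7]: after
E [8,9]: after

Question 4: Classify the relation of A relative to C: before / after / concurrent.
before

A spans [1,2], C spans [5,…)
resp(A)=2 < inv(C)=5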